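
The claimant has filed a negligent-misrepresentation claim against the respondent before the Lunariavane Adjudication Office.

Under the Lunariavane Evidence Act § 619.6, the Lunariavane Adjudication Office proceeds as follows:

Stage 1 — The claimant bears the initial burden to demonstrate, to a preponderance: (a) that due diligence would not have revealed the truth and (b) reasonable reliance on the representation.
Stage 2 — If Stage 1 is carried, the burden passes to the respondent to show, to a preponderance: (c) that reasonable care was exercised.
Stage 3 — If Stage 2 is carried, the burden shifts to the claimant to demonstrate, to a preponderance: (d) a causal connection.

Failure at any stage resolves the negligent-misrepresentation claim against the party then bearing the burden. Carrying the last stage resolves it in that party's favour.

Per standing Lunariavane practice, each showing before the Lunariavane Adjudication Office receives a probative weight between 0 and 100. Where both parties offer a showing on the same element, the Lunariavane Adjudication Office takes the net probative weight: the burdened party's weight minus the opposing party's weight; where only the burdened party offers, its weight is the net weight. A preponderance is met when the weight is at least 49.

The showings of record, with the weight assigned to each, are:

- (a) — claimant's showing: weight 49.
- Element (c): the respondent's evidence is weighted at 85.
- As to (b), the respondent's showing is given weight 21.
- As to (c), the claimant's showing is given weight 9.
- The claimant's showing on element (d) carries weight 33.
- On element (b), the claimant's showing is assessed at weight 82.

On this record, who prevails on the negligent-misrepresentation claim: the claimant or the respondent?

Stage 1 — burden on claimant; standard: a preponderance (weight is at least 49).
    (a): 49 ≥ 49 [met]
    (b): 82 − 21 = 61 ≥ 49 [met]
  Stage 1 carried; the burden shifts to the respondent.
Stage 2 — burden on respondent; standard: a preponderance (weight is at least 49).
    (c): 85 − 9 = 76 ≥ 49 [met]
  All elements met. The burden passes to the claimant.
Stage 3 — burden on claimant; standard: a preponderance (weight is at least 49).
    (d): 33 < 49 [not met]
  The claimant does not carry Stage 3.
The respondent prevails.

respondent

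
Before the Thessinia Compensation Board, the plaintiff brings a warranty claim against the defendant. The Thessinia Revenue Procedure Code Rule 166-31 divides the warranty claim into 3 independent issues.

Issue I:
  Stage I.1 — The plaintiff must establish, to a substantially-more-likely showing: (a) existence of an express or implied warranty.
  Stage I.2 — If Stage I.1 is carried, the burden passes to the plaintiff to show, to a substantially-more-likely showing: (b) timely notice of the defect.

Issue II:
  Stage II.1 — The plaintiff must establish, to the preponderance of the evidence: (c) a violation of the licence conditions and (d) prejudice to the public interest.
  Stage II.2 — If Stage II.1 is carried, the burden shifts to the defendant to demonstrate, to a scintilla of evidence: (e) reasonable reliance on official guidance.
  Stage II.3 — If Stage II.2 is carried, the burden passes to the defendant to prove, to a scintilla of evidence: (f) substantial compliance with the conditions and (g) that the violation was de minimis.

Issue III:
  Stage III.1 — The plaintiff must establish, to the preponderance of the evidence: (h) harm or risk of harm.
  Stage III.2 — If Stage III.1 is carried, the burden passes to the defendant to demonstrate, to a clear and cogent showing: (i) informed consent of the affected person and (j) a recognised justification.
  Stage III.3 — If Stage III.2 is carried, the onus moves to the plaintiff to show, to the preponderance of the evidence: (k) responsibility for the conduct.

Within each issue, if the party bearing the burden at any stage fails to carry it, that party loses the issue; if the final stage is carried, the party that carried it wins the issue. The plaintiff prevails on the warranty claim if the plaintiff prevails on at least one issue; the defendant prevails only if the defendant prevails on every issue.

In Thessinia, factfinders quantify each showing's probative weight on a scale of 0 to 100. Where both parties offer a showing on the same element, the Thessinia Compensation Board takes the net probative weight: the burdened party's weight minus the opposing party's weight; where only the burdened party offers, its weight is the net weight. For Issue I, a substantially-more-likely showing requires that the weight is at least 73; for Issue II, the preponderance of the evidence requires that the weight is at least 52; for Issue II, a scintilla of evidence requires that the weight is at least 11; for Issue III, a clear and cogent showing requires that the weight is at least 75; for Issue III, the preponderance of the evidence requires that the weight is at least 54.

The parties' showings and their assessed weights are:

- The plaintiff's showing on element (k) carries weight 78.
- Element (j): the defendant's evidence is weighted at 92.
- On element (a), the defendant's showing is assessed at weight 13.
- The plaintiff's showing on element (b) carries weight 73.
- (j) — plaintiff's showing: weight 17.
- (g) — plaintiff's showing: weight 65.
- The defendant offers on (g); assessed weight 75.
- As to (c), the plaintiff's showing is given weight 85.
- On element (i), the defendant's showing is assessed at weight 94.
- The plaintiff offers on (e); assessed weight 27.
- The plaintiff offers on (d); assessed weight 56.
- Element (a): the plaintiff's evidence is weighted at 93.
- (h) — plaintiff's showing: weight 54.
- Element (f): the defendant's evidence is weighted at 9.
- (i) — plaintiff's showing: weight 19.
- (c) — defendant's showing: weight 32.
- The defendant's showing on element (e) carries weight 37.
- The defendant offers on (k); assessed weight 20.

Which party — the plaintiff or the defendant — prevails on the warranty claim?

— Issue I —
Stage I.1 — burden on plaintiff; standard: a substantially-more-likely showing (weight is at least 73).
    (a): 93 − 13 = 80 ≥ 73 [met]
  All elements met. The plaintiff retains the burden for Stage I.2.
Stage I.2 — burden on plaintiff; standard: a substantially-more-likely showing (weight is at least 73).
    (b): 73 ≥ 73 [met]
  The plaintiff carries the last stage.
Every stage carried; the plaintiff prevails on this issue.
— Issue II —
Stage II.1 (plaintiff, the preponderance of the evidence, weight is at least 52): (c) net 85−32=53 ≥ 52 — meets; (d) 56 ≥ 52 — meets.
  All elements met. The burden passes to the defendant.
Stage II.2 (defendant, a scintilla of evidence, weight is at least 11): (e) net 37−27=10 < 11 — fails.
  Not every element is met, so the defendant fails to carry Stage II.2.
So the plaintiff prevails on this issue.
— Issue III —
Stage III.1 — burden on plaintiff; standard: the preponderance of the evidence (weight is at least 54).
    (h): 54 ≥ 54 [met]
  All elements met. The burden passes to the defendant.
Stage III.2 — burden on defendant; standard: a clear and cogent showing (weight is at least 75).
    (i): 94 − 19 = 75 ≥ 75 [met]
    (j): 92 − 17 = 75 ≥ 75 [met]
  All elements met. The burden passes to the plaintiff.
Stage III.3 — burden on plaintiff; standard: the preponderance of the evidence (weight is at least 54).
    (k): 78 − 20 = 58 ≥ 54 [met]
  The plaintiff carries the last stage.
With every stage satisfied, the plaintiff prevails on this issue.
Per-issue: Issue I → plaintiff; Issue II → plaintiff; Issue III → plaintiff. The plaintiff must prevail on at least one issue; overall, the plaintiff prevails.

plaintiff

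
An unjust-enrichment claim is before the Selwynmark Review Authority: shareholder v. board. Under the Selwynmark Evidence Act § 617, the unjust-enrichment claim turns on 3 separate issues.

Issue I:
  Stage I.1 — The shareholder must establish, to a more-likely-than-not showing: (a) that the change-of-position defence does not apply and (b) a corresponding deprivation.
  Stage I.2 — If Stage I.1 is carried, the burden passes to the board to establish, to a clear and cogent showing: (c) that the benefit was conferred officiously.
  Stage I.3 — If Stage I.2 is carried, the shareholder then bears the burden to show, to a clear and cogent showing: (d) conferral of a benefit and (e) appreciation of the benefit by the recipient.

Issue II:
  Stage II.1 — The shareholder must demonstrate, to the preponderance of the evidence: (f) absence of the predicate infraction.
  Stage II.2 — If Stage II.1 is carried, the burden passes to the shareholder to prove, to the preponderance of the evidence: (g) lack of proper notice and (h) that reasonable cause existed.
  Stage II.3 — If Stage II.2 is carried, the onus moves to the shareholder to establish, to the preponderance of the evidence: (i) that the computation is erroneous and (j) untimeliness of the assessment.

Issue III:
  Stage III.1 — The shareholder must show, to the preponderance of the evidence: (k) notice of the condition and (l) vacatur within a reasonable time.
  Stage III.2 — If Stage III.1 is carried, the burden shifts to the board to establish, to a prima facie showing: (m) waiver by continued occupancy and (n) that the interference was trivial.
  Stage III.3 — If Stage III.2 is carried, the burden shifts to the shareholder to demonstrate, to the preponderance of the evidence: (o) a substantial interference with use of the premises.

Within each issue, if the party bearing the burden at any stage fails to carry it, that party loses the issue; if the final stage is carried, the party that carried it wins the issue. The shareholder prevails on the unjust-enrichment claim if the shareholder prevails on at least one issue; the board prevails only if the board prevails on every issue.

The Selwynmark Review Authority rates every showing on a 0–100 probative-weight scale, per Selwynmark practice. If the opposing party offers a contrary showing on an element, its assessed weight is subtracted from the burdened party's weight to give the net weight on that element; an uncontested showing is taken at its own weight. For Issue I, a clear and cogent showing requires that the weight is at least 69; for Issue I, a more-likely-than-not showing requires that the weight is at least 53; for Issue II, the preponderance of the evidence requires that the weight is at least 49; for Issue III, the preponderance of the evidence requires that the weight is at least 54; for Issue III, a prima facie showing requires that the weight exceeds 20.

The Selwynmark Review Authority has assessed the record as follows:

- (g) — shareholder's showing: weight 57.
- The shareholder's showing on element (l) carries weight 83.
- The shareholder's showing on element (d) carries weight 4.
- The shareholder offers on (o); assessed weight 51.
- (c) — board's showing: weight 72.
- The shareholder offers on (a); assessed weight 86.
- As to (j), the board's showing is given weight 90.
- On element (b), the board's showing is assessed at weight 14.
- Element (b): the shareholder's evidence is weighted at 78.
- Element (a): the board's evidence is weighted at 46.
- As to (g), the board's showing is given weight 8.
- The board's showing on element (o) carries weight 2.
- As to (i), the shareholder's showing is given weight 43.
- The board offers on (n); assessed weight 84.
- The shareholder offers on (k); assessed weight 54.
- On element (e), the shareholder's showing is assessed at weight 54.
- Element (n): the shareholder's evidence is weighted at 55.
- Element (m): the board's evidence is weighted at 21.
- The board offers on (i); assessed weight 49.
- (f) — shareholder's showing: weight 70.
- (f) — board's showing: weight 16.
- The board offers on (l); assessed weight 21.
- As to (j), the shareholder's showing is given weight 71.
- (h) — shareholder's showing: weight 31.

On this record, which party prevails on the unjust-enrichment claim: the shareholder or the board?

board

— Issue I —
Stage I.1 (shareholder, a more-likely-than-not showing, weight is at least 53): (a) net 86−46=40 < 53 — fails; (b) net 78−14=64 ≥ 53 — meets.
  Stage I.1 not carried; the shareholder fails its burden.
The analysis ends at Stage I.1; the board prevails on this issue.
— Issue II —
Stage II.1 (shareholder, the preponderance of the evidence, weight is at least 49): (f) net 70−16=54 ≥ 49 — meets.
  Stage II.1 is satisfied; the shareholder continues to bear the burden.
Stage II.2 (shareholder, the preponderance of the evidence, weight is at least 49): (g) net 57−8=49 ≥ 49 — meets; (h) 31 < 49 — fails.
  Not every element is met, so the shareholder fails to carry Stage II.2.
The board prevails on this issue.
— Issue III —
Stage III.1 — burden on shareholder; standard: the preponderance of the evidence (weight is at least 54).
    (k): 54 ≥ 54 [met]
    (l): 83 − 21 = 62 ≥ 54 [met]
  Stage III.1 is satisfied; the onus moves to the board.
Stage III.2 — burden on board; standard: a prima facie showing (weight exceeds 20).
    (m): 21 > 20 [met]
    (n): 84 − 55 = 29 > 20 [met]
  All elements met. The burden passes to the shareholder.
Stage III.3 — burden on shareholder; standard: the preponderance of the evidence (weight is at least 54).
    (o): 51 − 2 = 49 < 54 [not met]
  Stage III.3 not carried; the shareholder fails its burden.
The analysis ends at Stage III.3; the board prevails on this issue.
Per-issue: Issue I → board; Issue II → board; Issue III → board. The shareholder must prevail on at least one issue; overall, the board prevails.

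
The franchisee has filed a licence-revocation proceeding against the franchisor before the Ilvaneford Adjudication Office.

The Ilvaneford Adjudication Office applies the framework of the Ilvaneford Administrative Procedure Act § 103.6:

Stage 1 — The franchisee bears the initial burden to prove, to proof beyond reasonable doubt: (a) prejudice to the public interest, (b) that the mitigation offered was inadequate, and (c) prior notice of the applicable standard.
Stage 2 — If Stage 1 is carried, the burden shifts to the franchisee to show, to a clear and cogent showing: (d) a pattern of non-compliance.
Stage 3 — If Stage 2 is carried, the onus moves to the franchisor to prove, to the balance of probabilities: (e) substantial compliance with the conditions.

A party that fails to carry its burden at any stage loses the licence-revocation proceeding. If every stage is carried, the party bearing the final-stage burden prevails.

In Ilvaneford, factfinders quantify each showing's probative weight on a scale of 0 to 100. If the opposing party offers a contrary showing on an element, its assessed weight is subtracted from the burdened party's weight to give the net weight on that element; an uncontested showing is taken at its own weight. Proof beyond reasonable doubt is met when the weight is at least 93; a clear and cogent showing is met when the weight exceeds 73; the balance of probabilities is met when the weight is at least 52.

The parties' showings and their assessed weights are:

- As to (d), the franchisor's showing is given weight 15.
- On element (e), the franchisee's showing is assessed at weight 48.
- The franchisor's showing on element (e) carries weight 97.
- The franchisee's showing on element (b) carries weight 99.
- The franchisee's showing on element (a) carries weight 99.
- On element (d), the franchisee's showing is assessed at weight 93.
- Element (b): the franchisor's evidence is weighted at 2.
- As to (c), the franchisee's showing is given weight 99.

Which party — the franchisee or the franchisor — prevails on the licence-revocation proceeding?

franchisee

At Stage 1 the franchisee must meet proof beyond reasonable doubt (weight is at least 93): on (a) the weight is 99, ≥ 93, so (a) meets the standard; on (b) the weight is 99 less the opposing 2 gives net 97, ≥ 93, so (b) meets the standard; on (c) the weight is 99, ≥ 93, so (c) meets the standard.
  All elements met. The franchisee retains the burden for Stage 2.
At Stage 2 the franchisee must meet a clear and cogent showing (weight exceeds 73): on (d) the weight is 93 less the opposing 15 gives net 78, > 73, so (d) meets the standard.
  All elements met. The burden passes to the franchisor.
At Stage 3 the franchisor must meet the balance of probabilities (weight is at least 52): on (e) the weight is 97 less the opposing 48 gives net 49, < 52, so (e) does not meet the standard.
  Stage 3 not carried; the franchisor fails its burden.
So the franchisee prevails.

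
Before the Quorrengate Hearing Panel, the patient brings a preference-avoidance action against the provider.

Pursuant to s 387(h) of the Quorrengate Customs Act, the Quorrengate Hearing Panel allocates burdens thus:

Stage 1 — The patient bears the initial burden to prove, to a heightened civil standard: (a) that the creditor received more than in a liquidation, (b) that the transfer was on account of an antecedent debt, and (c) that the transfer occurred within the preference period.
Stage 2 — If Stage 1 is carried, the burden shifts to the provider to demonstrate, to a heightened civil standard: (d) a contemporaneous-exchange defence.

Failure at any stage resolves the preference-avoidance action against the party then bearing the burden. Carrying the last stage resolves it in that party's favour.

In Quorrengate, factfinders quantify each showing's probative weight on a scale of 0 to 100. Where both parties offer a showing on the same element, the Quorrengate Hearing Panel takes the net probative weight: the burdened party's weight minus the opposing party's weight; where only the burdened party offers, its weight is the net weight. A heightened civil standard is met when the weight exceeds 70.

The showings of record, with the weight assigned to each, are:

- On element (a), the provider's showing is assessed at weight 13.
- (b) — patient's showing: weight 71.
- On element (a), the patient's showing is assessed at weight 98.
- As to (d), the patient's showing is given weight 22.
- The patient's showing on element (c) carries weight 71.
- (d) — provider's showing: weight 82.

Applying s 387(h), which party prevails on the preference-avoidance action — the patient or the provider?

Stage 1 — burden on patient; standard: a heightened civil standard (weight exceeds 70).
    (a): 98 − 13 = 85 > 70 [met]
    (b): 71 > 70 [met]
    (c): 71 > 70 [met]
  Stage 1 is satisfied; the onus moves to the provider.
Stage 2 — burden on provider; standard: a heightened civil standard (weight exceeds 70).
    (d): 82 − 22 = 60 ≤ 70 [not met]
  The provider does not carry Stage 2.
The analysis ends at Stage 2; the patient prevails.

patient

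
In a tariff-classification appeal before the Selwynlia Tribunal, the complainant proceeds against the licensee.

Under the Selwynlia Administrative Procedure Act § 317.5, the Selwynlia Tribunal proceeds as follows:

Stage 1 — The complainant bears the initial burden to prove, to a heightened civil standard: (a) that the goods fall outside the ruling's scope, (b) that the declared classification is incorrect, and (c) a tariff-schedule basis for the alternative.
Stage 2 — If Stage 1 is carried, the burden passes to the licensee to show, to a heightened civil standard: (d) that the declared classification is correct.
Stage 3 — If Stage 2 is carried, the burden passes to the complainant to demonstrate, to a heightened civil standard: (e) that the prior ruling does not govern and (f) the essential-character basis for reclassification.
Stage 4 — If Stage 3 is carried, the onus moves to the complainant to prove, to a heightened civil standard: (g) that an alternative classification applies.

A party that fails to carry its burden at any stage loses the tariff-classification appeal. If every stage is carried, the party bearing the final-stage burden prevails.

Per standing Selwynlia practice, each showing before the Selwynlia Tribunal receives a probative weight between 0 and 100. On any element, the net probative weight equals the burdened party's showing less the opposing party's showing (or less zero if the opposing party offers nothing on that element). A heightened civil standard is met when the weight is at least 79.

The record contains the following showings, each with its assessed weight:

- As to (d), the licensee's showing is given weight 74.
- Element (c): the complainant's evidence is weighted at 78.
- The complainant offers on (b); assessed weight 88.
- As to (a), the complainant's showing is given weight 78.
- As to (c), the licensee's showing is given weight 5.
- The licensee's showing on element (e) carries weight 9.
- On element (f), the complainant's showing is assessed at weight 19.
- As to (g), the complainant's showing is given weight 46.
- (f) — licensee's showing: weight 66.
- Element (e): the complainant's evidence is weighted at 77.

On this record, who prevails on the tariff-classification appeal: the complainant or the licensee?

Stage 1 — burden on complainant; standard: a heightened civil standard (weight is at least 79).
    (a): 78 < 79 [not met]
    (b): 88 ≥ 79 [met]
    (c): 78 − 5 = 73 < 79 [not met]
  Not every element is met, so the complainant fails to carry Stage 1.
So the licensee prevails.

licensee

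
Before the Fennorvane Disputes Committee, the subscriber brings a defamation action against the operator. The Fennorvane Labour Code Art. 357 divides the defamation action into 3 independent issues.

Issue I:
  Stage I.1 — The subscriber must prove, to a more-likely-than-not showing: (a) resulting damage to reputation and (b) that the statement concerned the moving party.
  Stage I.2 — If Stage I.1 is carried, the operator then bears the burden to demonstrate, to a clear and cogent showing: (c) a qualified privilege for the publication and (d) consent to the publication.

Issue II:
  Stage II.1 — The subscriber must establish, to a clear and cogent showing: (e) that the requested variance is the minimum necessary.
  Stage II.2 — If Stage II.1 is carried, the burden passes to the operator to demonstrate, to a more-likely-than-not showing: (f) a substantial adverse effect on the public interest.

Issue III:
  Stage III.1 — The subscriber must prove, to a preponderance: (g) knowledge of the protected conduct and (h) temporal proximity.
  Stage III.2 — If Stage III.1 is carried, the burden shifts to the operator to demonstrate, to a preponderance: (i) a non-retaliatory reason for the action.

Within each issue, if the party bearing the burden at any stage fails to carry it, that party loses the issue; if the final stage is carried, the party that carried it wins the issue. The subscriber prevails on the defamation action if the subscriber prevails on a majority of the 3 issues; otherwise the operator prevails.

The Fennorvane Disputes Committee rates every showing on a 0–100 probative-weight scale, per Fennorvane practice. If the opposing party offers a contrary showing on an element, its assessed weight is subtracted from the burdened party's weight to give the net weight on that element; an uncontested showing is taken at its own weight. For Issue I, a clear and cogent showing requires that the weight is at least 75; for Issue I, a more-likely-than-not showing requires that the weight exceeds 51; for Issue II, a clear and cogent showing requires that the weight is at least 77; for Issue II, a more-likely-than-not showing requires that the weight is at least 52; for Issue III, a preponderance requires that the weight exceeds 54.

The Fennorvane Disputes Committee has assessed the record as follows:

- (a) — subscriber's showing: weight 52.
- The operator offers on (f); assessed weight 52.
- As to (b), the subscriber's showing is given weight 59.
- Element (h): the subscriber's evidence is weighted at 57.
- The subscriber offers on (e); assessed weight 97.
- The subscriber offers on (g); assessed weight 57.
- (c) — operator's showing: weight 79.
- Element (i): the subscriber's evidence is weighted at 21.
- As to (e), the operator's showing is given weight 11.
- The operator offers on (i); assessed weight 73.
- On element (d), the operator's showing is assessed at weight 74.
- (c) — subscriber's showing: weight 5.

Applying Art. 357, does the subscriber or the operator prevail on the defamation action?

— Issue I —
At Stage I.1 the subscriber must meet a more-likely-than-not showing (weight exceeds 51): on (a) the weight is 52, > 51, so (a) meets the standard; on (b) the weight is 59, which does exceed 51, so (b) meets the standard.
  The subscriber carries Stage I.1; the operator now bears the burden.
At Stage I.2 the operator must meet a clear and cogent showing (weight is at least 75): on (c) the weight is 79 less the opposing 5 gives net 74, < 75, so (c) does not meet the standard; on (d) the weight is 74, < 75, so (d) does not meet the standard.
  Not every element is met, so the operator fails to carry Stage I.2.
The analysis ends at Stage I.2; the subscriber prevails on this issue.
— Issue II —
At Stage II.1 the subscriber must meet a clear and cogent showing (weight is at least 77): on (e) the weight is 97 less the opposing 11 gives net 86, which does reach 77, so (e) meets the standard.
  All elements met. The burden passes to the operator.
At Stage II.2 the operator must meet a more-likely-than-not showing (weight is at least 52): on (f) the weight is 52, which does reach 52, so (f) meets the standard.
  All elements met at the final stage.
All stages carried — the operator prevails on this issue.
— Issue III —
Stage III.1 — burden on subscriber; standard: a preponderance (weight exceeds 54).
    (g): 57 > 54 [met]
    (h): 57 > 54 [met]
  The subscriber carries Stage III.1; the operator now bears the burden.
Stage III.2 — burden on operator; standard: a preponderance (weight exceeds 54).
    (i): 73 − 21 = 52 ≤ 54 [not met]
  Not every element is met, so the operator fails to carry Stage III.2.
The subscriber prevails on this issue.
Per-issue: Issue I → subscriber; Issue II → operator; Issue III → subscriber. The subscriber must prevail on a majority of issues; overall, the subscriber prevails.

subscriber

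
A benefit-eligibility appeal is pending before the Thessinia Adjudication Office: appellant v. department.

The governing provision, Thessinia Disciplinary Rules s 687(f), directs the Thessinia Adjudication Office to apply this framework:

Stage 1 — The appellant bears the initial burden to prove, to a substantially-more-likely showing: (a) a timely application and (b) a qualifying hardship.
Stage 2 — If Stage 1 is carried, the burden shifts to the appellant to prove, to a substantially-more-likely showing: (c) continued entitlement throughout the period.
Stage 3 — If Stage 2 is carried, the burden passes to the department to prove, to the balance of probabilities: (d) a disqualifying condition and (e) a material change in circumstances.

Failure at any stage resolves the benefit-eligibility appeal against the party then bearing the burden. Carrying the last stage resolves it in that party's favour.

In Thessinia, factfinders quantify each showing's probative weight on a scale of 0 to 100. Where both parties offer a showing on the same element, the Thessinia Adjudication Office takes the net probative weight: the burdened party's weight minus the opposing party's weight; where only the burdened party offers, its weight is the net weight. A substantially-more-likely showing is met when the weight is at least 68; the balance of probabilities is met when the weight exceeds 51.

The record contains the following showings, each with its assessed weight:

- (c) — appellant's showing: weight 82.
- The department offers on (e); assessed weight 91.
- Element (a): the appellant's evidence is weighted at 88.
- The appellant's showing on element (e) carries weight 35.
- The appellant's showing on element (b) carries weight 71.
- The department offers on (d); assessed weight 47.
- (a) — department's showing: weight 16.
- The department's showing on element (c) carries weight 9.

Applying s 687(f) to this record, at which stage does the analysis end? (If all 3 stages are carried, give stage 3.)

At Stage 1 the appellant must meet a substantially-more-likely showing (weight is at least 68): on (a) the weight is 88 less the opposing 16 gives net 72, which does reach 68, so (a) meets the standard; on (b) the weight is 71, ≥ 68, so (b) meets the standard.
  All elements met. The appellant retains the burden for Stage 2.
At Stage 2 the appellant must meet a substantially-more-likely showing (weight is at least 68): on (c) the weight is 82 less the opposing 9 gives net 73, ≥ 68, so (c) meets the standard.
  The appellant carries Stage 2; the department now bears the burden.
At Stage 3 the department must meet the balance of probabilities (weight exceeds 51): on (d) the weight is 47, ≤ 51, so (d) does not meet the standard; on (e) the weight is 91 less the opposing 35 gives net 56, > 51, so (e) meets the standard.
  The department does not carry Stage 3.
The appellant prevails.

stage 3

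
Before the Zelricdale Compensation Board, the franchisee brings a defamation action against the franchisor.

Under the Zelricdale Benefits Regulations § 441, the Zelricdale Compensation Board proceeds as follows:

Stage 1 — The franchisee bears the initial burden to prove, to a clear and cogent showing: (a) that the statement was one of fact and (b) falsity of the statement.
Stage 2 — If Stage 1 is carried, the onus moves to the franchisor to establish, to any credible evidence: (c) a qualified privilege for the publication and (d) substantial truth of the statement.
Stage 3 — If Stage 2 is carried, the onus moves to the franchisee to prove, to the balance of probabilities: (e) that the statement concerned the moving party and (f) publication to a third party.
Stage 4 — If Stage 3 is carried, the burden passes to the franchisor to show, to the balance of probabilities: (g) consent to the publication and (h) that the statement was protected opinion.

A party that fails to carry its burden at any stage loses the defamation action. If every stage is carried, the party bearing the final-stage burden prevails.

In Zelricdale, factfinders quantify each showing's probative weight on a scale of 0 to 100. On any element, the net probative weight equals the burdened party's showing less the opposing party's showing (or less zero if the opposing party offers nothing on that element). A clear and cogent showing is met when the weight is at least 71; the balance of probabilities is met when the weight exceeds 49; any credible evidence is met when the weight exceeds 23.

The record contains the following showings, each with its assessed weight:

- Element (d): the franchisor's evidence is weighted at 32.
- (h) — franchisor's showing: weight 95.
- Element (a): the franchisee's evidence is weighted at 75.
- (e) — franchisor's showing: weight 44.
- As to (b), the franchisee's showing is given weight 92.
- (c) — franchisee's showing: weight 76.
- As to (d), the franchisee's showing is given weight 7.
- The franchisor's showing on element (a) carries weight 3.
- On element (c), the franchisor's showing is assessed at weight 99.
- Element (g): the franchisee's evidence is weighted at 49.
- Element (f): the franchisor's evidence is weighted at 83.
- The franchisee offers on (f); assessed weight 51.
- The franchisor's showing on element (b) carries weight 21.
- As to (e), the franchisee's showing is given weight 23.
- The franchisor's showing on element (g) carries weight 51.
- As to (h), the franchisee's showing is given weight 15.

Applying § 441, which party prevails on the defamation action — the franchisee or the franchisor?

franchisee

Stage 1 (franchisee, a clear and cogent showing, weight is at least 71): (a) net 75−3=72 ≥ 71 — meets; (b) net 92−21=71 ≥ 71 — meets.
  Stage 1 is satisfied; the onus moves to the franchisor.
Stage 2 (franchisor, any credible evidence, weight exceeds 23): (c) net 99−76=23 ≤ 23 — fails; (d) net 32−7=25 > 23 — meets.
  The franchisor does not carry Stage 2.
The franchisee prevails.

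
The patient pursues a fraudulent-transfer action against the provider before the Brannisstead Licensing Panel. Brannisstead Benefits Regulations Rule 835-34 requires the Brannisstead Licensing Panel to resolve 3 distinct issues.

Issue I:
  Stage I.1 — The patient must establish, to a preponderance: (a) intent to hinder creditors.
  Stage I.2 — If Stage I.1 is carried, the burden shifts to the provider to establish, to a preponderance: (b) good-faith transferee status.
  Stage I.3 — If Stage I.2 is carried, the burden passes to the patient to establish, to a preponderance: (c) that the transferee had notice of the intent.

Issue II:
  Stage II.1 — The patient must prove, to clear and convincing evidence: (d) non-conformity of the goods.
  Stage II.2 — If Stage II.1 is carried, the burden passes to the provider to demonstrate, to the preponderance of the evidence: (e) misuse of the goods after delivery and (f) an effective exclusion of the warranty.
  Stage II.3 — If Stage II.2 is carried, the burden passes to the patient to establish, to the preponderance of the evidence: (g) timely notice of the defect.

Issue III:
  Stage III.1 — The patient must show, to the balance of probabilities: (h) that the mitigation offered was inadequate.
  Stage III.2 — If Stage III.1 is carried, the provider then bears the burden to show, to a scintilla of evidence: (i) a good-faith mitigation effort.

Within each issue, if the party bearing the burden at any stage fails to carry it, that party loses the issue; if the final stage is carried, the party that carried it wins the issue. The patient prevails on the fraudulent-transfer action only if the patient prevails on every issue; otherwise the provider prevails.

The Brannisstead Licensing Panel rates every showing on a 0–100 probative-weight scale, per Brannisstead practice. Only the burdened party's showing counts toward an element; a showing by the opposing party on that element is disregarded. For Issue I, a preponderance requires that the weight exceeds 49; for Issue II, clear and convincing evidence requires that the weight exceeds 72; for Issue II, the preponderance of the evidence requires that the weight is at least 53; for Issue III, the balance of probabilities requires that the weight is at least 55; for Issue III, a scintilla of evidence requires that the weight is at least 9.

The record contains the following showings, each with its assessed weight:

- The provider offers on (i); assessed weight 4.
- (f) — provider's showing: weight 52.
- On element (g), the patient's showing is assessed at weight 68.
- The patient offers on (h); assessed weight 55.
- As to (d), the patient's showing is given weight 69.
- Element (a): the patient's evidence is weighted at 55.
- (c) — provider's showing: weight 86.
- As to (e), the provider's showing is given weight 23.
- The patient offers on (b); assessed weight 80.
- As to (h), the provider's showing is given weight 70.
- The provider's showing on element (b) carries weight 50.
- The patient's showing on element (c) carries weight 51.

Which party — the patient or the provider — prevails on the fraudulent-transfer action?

provider

— Issue I —
At Stage I.1 the patient must meet a preponderance (weight exceeds 49): on (a) the weight is 55, which does exceed 49, so (a) meets the standard.
  Stage I.1 is satisfied; the onus moves to the provider.
At Stage I.2 the provider must meet a preponderance (weight exceeds 49): on (b) the weight is 50 (the patient's 80 is given no effect), which does exceed 49, so (b) meets the standard.
  The provider carries Stage I.2; the patient now bears the burden.
At Stage I.3 the patient must meet a preponderance (weight exceeds 49): on (c) the weight is 51 (the provider's 86 is given no effect), which does exceed 49, so (c) meets the standard.
  Stage I.3 carried; the final stage is satisfied.
Every stage carried; the patient prevails on this issue.
— Issue II —
At Stage II.1 the patient must meet clear and convincing evidence (weight exceeds 72): on (d) the weight is 69, ≤ 72, so (d) does not meet the standard.
  Not every element is met, so the patient fails to carry Stage II.1.
The provider prevails on this issue.
— Issue III —
Stage III.1 (patient, the balance of probabilities, weight is at least 55): (h) 55 (provider's 70 disregarded) ≥ 55 — meets.
  Stage III.1 is satisfied; the onus moves to the provider.
Stage III.2 (provider, a scintilla of evidence, weight is at least 9): (i) 4 < 9 — fails.
  The provider does not carry Stage III.2.
So the patient prevails on this issue.
Per-issue: Issue I → patient; Issue II → provider; Issue III → patient. The patient must prevail on every issue; overall, the provider prevails.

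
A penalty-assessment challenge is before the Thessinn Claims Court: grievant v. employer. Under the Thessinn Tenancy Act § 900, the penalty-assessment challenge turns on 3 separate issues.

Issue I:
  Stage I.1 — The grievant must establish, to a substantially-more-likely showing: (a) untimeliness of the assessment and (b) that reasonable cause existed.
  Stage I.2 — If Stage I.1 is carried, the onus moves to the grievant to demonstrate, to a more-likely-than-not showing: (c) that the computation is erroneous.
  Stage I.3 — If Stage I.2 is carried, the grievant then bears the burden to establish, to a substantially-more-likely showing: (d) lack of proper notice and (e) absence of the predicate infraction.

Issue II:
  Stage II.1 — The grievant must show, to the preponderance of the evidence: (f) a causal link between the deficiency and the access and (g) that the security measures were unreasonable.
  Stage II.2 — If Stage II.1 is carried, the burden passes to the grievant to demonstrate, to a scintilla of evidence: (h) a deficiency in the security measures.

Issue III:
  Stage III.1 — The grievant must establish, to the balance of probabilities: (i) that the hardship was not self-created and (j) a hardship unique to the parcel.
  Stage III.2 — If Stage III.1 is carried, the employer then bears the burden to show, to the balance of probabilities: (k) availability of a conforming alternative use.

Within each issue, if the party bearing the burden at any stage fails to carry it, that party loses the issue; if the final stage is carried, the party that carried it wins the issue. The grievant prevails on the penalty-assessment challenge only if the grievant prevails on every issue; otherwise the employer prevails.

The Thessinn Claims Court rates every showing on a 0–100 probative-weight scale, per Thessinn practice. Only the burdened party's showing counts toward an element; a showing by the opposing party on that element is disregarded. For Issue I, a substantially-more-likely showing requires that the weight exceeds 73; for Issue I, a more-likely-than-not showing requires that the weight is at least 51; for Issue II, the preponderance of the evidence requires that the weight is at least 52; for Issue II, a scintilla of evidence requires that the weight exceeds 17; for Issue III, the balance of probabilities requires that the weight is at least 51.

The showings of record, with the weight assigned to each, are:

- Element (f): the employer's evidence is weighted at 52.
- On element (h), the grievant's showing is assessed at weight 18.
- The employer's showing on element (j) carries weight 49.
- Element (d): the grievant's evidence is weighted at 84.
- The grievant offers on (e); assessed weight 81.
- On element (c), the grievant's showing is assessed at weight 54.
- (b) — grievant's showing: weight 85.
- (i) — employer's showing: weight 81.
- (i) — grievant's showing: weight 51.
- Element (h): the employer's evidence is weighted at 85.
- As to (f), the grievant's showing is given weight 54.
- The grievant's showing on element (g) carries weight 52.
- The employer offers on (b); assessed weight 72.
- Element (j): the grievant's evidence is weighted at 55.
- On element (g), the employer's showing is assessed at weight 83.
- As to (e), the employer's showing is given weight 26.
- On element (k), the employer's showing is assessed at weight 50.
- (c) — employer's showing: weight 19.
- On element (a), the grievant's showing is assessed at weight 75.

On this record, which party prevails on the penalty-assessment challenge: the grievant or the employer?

— Issue I —
At Stage I.1 the grievant must meet a substantially-more-likely showing (weight exceeds 73): on (a) the weight is 75, which does exceed 73, so (a) meets the standard; on (b) the weight is 85 (the employer's 72 is given no effect), > 73, so (b) meets the standard.
  All elements met. The grievant retains the burden for Stage I.2.
At Stage I.2 the grievant must meet a more-likely-than-not showing (weight is at least 51): on (c) the weight is 54 (the employer's 19 is given no effect), which does reach 51, so (c) meets the standard.
  Stage I.2 is satisfied; the grievant continues to bear the burden.
At Stage I.3 the grievant must meet a substantially-more-likely showing (weight exceeds 73): on (d) the weight is 84, > 73, so (d) meets the standard; on (e) the weight is 81 (the employer's 26 is given no effect), which does exceed 73, so (e) meets the standard.
  All elements met at the final stage.
All stages carried — the grievant prevails on this issue.
— Issue II —
At Stage II.1 the grievant must meet the preponderance of the evidence (weight is at least 52): on (f) the weight is 54 (the employer's 52 is given no effect), which does reach 52, so (f) meets the standard; on (g) the weight is 52 (the employer's 83 is given no effect), ≥ 52, so (g) meets the standard.
  Stage II.1 is satisfied; the grievant continues to bear the burden.
At Stage II.2 the grievant must meet a scintilla of evidence (weight exceeds 17): on (h) the weight is 18 (the employer's 85 is given no effect), which does exceed 17, so (h) meets the standard.
  The grievant carries the last stage.
With every stage satisfied, the grievant prevails on this issue.
— Issue III —
At Stage III.1 the grievant must meet the balance of probabilities (weight is at least 51): on (i) the weight is 51 (the employer's 81 is given no effect), ≥ 51, so (i) meets the standard; on (j) the weight is 55 (the employer's 49 is given no effect), which does reach 51, so (j) meets the standard.
  All elements met. The burden passes to the employer.
At Stage III.2 the employer must meet the balance of probabilities (weight is at least 51): on (k) the weight is 50, < 51, so (k) does not meet the standard.
  Stage III.2 not carried; the employer fails its burden.
The grievant prevails on this issue.
Per-issue: Issue I → grievant; Issue II → grievant; Issue III → grievant. The grievant must prevail on every issue; overall, the grievant prevails.

grievant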